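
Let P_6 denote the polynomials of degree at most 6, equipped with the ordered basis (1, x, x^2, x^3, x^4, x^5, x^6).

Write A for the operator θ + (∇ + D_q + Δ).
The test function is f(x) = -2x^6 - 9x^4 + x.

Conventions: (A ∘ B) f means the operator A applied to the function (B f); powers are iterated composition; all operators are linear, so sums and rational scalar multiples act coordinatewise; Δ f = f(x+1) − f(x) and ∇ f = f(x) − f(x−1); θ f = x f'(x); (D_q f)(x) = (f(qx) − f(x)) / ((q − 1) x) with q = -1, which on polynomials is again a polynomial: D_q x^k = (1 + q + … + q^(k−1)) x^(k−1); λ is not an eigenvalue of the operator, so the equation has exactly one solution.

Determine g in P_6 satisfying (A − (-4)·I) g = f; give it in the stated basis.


write g with unknown coordinates in the stated basis and equate coefficients in (A − (-4)·I) g = f
solving from the highest basis element down gives g = -(1/5)x^6 + (4/15)x^5 - (179/120)x^4 + (299/105)x^3 - (379/90)x^2 + (1448/225)x - 6703/1050
check: A g = -(6/5)x^6 - (16/15)x^5 - (91/30)x^4 - (1196/105)x^3 + (758/45)x^2 - (5567/225)x + 13406/525
so A g − (-4)·g = -2x^6 - 9x^4 + x = f ✓

g(x) = -(1/5)x^6 + (4/15)x^5 - (179/120)x^4 + (299/105)x^3 - (379/90)x^2 + (1448/225)x - 6703/1050


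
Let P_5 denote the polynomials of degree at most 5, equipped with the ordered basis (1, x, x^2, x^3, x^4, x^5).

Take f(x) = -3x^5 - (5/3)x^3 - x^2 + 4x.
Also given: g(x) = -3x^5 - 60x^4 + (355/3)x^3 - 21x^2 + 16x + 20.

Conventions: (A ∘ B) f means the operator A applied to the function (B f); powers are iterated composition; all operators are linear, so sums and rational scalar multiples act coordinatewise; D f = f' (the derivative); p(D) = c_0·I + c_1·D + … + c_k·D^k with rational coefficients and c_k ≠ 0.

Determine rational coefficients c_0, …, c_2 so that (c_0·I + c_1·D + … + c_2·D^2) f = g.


D^0 f = -3x^5 - (5/3)x^3 - x^2 + 4x
D^1 f = -15x^4 - 5x^2 - 2x + 4
D^2 f = -60x^3 - 10x - 2
matching coefficients of g against c_0 f + c_1 Df + … from the top degree down determines the c_i
solution: c_0 = 1, c_1 = 4, c_2 = -2

p(D) = I + 4·D − 2·D^2, i.e. c_0 = 1, c_1 = 4, c_2 = -2


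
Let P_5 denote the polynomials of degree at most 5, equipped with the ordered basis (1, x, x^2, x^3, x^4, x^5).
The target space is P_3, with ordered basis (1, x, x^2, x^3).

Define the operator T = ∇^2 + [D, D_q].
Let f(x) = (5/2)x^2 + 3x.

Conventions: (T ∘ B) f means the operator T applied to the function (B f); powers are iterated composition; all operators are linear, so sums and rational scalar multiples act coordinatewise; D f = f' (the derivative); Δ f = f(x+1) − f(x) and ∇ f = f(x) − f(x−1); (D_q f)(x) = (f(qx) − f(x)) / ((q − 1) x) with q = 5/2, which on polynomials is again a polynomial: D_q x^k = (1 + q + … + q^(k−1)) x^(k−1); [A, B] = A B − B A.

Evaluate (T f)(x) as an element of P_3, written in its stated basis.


g(x) = 35/4

∇ f = 5x + 1/2
∇ ∇ f = 5
D_q f = (35/4)x + 3
D D_q f = 35/4
D f = 5x + 3
D_q D f = 5
[D, D_q] f = 15/4
(∇^2 + [D, D_q]) f = 35/4


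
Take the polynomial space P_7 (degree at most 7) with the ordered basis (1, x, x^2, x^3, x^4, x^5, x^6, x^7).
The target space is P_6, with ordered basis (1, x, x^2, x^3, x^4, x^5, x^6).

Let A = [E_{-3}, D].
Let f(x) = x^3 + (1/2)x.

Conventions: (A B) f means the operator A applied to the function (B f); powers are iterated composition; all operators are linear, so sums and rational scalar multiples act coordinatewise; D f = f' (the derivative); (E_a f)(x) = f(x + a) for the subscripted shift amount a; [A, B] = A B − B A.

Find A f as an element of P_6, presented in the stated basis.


D f = 3x^2 + 1/2
E_{-3} D f = 3x^2 - 18x + 55/2
E_{-3} f = x^3 - 9x^2 + (55/2)x - 57/2
D E_{-3} f = 3x^2 - 18x + 55/2
[E_{-3}, D] f = 0

g(x) = 0


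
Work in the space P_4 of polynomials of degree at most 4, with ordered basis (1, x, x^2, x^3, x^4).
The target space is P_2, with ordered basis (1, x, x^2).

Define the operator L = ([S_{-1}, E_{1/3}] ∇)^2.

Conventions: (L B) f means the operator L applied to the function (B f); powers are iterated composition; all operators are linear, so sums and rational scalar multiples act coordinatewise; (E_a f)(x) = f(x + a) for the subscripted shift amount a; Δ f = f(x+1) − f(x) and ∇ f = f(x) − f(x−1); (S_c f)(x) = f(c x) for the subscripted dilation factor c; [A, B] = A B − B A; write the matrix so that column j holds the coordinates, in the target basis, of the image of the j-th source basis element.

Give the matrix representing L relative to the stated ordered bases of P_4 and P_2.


the matrix is [[0, 0, 0, 0, 32/3]; [0, 0, 0, 0, 0]; [0, 0, 0, 0, 0]] (rows listed top to bottom)

image of 1: 0
image of x: 0
image of x^2: 0
image of x^3: 0
image of x^4: 32/3
each image's coordinates form column j of the matrix


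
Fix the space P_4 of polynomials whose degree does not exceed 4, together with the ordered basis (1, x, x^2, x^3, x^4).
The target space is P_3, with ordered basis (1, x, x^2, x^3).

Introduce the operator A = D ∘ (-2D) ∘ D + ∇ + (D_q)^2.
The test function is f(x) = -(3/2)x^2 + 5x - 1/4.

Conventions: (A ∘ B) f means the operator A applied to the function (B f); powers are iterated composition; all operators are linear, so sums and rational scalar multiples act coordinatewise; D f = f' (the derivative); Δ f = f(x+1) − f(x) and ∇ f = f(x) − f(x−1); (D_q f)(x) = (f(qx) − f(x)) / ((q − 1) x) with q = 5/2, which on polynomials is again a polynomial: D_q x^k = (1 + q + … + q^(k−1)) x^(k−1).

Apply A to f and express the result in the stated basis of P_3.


the image equals g(x) = -3x + 5/4

D f = -3x + 5
D D f = -3
(-2D) D f = 6
D (-2D) D f = 0
∇ f = -3x + 13/2
D_q f = -(21/4)x + 5
D_q D_q f = -21/4
(D ∘ (-2D) ∘ D + ∇ + (D_q)^2) f = -3x + 5/4


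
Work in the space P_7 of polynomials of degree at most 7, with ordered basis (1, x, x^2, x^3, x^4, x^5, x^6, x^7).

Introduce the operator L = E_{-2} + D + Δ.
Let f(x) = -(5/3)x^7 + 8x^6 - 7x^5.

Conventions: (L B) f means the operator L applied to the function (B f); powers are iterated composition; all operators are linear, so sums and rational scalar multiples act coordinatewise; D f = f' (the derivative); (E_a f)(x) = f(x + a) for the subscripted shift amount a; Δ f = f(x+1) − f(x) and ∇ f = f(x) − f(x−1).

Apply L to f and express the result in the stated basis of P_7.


the image equals g(x) = -(5/3)x^7 + 8x^6 - 182x^5 + (3025/3)x^4 - (7385/3)x^3 + 3615x^2 - (8524/3)x + 2846/3

E_{-2} f = -(5/3)x^7 + (94/3)x^6 - 243x^5 + (3050/3)x^4 - (7480/3)x^3 + 3600x^2 - (8528/3)x + 2848/3
D f = -(35/3)x^6 + 48x^5 - 35x^4
Δ f = -(35/3)x^6 + 13x^5 + (80/3)x^4 + (95/3)x^3 + 15x^2 + (4/3)x - 2/3
(E_{-2} + D + Δ) f = -(5/3)x^7 + 8x^6 - 182x^5 + (3025/3)x^4 - (7385/3)x^3 + 3615x^2 - (8524/3)x + 2846/3


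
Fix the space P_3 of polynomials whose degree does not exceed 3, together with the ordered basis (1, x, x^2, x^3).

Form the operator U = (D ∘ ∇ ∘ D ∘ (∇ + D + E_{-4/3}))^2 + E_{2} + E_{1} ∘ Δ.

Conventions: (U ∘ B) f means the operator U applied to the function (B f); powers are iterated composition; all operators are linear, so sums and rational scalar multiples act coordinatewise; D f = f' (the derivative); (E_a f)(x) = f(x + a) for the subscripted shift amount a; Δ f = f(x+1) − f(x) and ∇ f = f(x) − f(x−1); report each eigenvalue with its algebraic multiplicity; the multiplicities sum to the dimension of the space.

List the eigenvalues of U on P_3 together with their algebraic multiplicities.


λ = 1 (multiplicity 4)

image of 1: 1
image of x: x + 3
image of x^2: x^2 + 6x + 7
image of x^3: x^3 + 9x^2 + 21x + 15
the matrix is upper triangular; its diagonal is (1, 1, 1, 1)
for a triangular matrix the eigenvalues are the diagonal entries, with algebraic multiplicity their repetition count


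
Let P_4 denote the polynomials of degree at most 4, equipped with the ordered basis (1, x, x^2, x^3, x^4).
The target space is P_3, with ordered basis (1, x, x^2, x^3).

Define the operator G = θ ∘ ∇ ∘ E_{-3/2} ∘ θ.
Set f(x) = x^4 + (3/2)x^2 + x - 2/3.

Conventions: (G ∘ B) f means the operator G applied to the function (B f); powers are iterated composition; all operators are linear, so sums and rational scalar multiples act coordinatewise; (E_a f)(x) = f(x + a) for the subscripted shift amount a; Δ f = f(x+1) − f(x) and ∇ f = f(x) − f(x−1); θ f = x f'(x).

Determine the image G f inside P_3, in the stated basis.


θ f = 4x^4 + 3x^2 + x
E_{-3/2} θ f = 4x^4 - 24x^3 + 57x^2 - 62x + 51/2
∇ E_{-3/2} θ f = 16x^3 - 96x^2 + 202x - 147
θ ∇ E_{-3/2} θ f = 48x^3 - 192x^2 + 202x

the result is g(x) = 48x^3 - 192x^2 + 202x


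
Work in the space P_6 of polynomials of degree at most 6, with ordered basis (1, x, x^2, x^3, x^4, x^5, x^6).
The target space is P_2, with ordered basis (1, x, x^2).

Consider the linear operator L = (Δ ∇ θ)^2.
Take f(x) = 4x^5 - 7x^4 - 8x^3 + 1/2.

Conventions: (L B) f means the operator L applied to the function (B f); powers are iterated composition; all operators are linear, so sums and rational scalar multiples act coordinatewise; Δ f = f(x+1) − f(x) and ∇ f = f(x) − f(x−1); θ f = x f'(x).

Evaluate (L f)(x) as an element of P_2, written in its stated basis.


θ f = 20x^5 - 28x^4 - 24x^3
∇ θ f = 100x^4 - 312x^3 + 296x^2 - 140x + 24
Δ ∇ θ f = 400x^3 - 336x^2 + 56x - 56
θ (Δ ∇ θ) f = 1200x^3 - 672x^2 + 56x
∇ θ (Δ ∇ θ) f = 3600x^2 - 4944x + 1928
Δ ∇ θ (Δ ∇ θ) f = 7200x - 1344

g(x) = 7200x - 1344


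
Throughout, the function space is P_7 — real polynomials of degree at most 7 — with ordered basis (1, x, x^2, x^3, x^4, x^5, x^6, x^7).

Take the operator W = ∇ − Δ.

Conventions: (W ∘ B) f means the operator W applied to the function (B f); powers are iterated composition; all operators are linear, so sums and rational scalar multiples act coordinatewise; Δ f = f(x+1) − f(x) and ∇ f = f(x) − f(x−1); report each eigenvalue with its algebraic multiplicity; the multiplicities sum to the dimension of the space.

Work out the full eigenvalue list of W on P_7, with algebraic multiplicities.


image of 1: 0
image of x: 0
image of x^2: -2
image of x^3: -6x
image of x^4: -12x^2 - 2
image of x^5: -20x^3 - 10x
image of x^6: -30x^4 - 30x^2 - 2
image of x^7: -42x^5 - 70x^3 - 14x
the matrix is upper triangular; its diagonal is (0, 0, 0, 0, 0, 0, 0, 0)
for a triangular matrix the eigenvalues are the diagonal entries, with algebraic multiplicity their repetition count

λ = 0 (multiplicity 8)


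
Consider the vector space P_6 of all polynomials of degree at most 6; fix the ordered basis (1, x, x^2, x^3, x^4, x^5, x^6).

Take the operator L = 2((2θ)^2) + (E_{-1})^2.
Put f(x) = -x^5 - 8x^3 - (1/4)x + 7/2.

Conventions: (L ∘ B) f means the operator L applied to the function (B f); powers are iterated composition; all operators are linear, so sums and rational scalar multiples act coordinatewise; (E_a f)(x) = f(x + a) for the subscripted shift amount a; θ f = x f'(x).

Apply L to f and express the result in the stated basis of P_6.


θ f = -5x^5 - 24x^3 - (1/4)x
(2θ) f = -10x^5 - 48x^3 - (1/2)x
θ (2θ) f = -50x^5 - 144x^3 - (1/2)x
(2θ) (2θ) f = -100x^5 - 288x^3 - x
(2((2θ)^2)) f = -200x^5 - 576x^3 - 2x
E_{-1} f = -x^5 + 5x^4 - 18x^3 + 34x^2 - (117/4)x + 51/4
E_{-1} E_{-1} f = -x^5 + 10x^4 - 48x^3 + 128x^2 - (705/4)x + 100
(2((2θ)^2) + (E_{-1})^2) f = -201x^5 + 10x^4 - 624x^3 + 128x^2 - (713/4)x + 100

the image equals g(x) = -201x^5 + 10x^4 - 624x^3 + 128x^2 - (713/4)x + 100


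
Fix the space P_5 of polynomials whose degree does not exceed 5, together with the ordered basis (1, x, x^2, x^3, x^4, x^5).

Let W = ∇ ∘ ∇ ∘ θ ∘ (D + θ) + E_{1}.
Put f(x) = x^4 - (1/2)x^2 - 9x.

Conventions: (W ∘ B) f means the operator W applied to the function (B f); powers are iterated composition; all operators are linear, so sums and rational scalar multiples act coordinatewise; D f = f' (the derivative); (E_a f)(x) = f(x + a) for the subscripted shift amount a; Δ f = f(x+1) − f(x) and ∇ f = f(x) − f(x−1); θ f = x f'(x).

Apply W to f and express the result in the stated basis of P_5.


D f = 4x^3 - x - 9
θ f = 4x^4 - x^2 - 9x
(D + θ) f = 4x^4 + 4x^3 - x^2 - 10x - 9
θ (D + θ) f = 16x^4 + 12x^3 - 2x^2 - 10x
∇ θ (D + θ) f = 64x^3 - 60x^2 + 24x - 12
∇ (∇ ∘ θ) (D + θ) f = 192x^2 - 312x + 148
E_{1} f = x^4 + 4x^3 + (11/2)x^2 - 6x - 17/2
(∇ ∘ ∇ ∘ θ ∘ (D + θ) + E_{1}) f = x^4 + 4x^3 + (395/2)x^2 - 318x + 279/2

the image equals g(x) = x^4 + 4x^3 + (395/2)x^2 - 318x + 279/2


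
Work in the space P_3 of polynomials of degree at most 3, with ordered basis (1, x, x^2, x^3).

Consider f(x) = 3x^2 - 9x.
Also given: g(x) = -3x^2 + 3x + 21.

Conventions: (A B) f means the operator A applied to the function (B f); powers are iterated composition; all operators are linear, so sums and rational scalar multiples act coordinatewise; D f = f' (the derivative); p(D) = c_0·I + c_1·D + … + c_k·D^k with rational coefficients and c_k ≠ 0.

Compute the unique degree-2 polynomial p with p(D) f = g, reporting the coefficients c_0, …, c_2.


p(D) = -I − D + 2·D^2, i.e. c_0 = -1, c_1 = -1, c_2 = 2

D^0 f = 3x^2 - 9x
D^1 f = 6x - 9
D^2 f = 6
matching coefficients of g against c_0 f + c_1 Df + … from the top degree down determines the c_i
solution: c_0 = -1, c_1 = -1, c_2 = 2


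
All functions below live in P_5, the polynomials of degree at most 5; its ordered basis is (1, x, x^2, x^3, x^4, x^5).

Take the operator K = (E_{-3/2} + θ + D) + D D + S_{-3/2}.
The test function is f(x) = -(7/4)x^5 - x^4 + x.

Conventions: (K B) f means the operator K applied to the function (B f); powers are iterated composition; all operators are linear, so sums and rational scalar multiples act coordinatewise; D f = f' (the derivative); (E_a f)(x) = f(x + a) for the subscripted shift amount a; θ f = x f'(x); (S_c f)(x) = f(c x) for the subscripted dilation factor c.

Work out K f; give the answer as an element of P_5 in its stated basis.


the result is g(x) = (357/128)x^5 - (91/16)x^4 - (579/8)x^3 + (537/16)x^2 - (1939/64)x + 989/128

E_{-3/2} f = -(7/4)x^5 + (97/8)x^4 - (267/8)x^3 + (729/16)x^2 - (1907/64)x + 861/128
θ f = -(35/4)x^5 - 4x^4 + x
D f = -(35/4)x^4 - 4x^3 + 1
(E_{-3/2} + θ + D) f = -(21/2)x^5 - (5/8)x^4 - (299/8)x^3 + (729/16)x^2 - (1843/64)x + 989/128
D f = -(35/4)x^4 - 4x^3 + 1
D D f = -35x^3 - 12x^2
S_{-3/2} f = (1701/128)x^5 - (81/16)x^4 - (3/2)x
((E_{-3/2} + θ + D) + D D + S_{-3/2}) f = (357/128)x^5 - (91/16)x^4 - (579/8)x^3 + (537/16)x^2 - (1939/64)x + 989/128


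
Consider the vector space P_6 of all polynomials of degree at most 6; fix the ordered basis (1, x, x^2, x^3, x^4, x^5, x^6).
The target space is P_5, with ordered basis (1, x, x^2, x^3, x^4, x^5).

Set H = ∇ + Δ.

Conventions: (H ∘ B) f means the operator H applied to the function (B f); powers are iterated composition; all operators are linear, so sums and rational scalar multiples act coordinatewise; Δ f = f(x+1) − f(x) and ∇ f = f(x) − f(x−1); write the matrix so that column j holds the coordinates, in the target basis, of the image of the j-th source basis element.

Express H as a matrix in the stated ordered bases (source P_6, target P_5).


image of 1: 0
image of x: 2
image of x^2: 4x
image of x^3: 6x^2 + 2
image of x^4: 8x^3 + 8x
image of x^5: 10x^4 + 20x^2 + 2
image of x^6: 12x^5 + 40x^3 + 12x
each image's coordinates form column j of the matrix

the matrix is [[0, 2, 0, 2, 0, 2, 0]; [0, 0, 4, 0, 8, 0, 12]; [0, 0, 0, 6, 0, 20, 0]; [0, 0, 0, 0, 8, 0, 40]; [0, 0, 0, 0, 0, 10, 0]; [0, 0, 0, 0, 0, 0, 12]] (rows listed top to bottom)


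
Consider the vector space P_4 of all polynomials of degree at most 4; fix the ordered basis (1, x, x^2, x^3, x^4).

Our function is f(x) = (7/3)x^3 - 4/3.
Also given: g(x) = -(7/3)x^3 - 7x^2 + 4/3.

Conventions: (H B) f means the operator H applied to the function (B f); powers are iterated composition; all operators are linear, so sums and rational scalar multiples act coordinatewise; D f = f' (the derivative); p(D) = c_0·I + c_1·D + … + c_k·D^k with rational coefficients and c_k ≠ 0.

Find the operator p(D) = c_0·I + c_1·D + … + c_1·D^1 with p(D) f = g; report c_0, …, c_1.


D^0 f = (7/3)x^3 - 4/3
D^1 f = 7x^2
matching coefficients of g against c_0 f + c_1 Df + … from the top degree down determines the c_i
solution: c_0 = -1, c_1 = -1

c_0 = -1, c_1 = -1


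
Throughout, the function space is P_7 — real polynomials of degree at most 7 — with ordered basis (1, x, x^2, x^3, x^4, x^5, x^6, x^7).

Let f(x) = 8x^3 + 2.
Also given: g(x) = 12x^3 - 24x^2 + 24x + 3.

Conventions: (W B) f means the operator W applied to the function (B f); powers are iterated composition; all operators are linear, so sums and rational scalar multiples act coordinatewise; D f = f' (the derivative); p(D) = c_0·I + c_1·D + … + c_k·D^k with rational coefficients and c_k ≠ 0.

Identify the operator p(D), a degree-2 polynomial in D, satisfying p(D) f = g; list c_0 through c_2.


c_0 = 3/2, c_1 = -1, c_2 = 1/2

D^0 f = 8x^3 + 2
D^1 f = 24x^2
D^2 f = 48x
matching coefficients of g against c_0 f + c_1 Df + … from the top degree down determines the c_i
solution: c_0 = 3/2, c_1 = -1, c_2 = 1/2


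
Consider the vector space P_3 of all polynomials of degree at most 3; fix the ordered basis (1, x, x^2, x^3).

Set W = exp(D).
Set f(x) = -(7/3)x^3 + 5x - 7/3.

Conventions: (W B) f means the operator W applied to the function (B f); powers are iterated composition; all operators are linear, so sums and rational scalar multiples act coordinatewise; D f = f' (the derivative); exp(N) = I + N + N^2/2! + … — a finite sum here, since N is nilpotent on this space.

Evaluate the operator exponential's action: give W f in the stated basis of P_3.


the image equals g(x) = -(7/3)x^3 - 7x^2 - 2x + 1/3

order-1 term: -7x^2 + 5
order-2 term: -7x
order-3 term: -7/3
the series for exp(D) f terminates at order 3
exp(D) f = -(7/3)x^3 - 7x^2 - 2x + 1/3


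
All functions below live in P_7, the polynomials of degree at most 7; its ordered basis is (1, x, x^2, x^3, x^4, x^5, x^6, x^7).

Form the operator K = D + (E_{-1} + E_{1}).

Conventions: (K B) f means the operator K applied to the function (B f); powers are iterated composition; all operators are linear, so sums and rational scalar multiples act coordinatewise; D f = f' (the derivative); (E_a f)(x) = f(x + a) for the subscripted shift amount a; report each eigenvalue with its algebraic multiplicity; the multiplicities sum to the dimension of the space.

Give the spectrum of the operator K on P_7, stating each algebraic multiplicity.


λ = 2 (multiplicity 8)

image of 1: 2
image of x: 2x + 1
image of x^2: 2x^2 + 2x + 2
image of x^3: 2x^3 + 3x^2 + 6x
image of x^4: 2x^4 + 4x^3 + 12x^2 + 2
image of x^5: 2x^5 + 5x^4 + 20x^3 + 10x
image of x^6: 2x^6 + 6x^5 + 30x^4 + 30x^2 + 2
image of x^7: 2x^7 + 7x^6 + 42x^5 + 70x^3 + 14x
the matrix is upper triangular; its diagonal is (2, 2, 2, 2, 2, 2, 2, 2)
for a triangular matrix the eigenvalues are the diagonal entries, with algebraic multiplicity their repetition count


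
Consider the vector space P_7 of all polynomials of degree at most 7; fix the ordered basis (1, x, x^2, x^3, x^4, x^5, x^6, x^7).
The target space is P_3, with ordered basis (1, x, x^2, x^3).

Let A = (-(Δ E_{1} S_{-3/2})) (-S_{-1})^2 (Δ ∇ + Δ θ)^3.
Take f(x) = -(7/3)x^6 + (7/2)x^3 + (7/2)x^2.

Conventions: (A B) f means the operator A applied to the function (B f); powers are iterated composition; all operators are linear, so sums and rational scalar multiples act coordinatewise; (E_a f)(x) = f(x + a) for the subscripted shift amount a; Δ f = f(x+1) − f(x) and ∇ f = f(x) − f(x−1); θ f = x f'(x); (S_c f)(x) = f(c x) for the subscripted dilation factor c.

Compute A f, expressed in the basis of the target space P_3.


the result is g(x) = -340200x^2 - 260820x - 38430

∇ f = -14x^5 + 35x^4 - (140/3)x^3 + (91/2)x^2 - (35/2)x + 7/3
Δ ∇ f = -70x^4 - 70x^2 + 21x + 7/3
θ f = -14x^6 + (21/2)x^3 + 7x^2
Δ θ f = -84x^5 - 210x^4 - 280x^3 - (357/2)x^2 - (77/2)x + 7/2
(Δ ∇ + Δ θ) f = -84x^5 - 280x^4 - 280x^3 - (497/2)x^2 - (35/2)x + 35/6
∇ (Δ ∇ + Δ θ) f = -420x^4 - 280x^3 - 357x + 147
Δ ∇ (Δ ∇ + Δ θ) f = -1680x^3 - 3360x^2 - 2520x - 1057
θ (Δ ∇ + Δ θ) f = -420x^5 - 1120x^4 - 840x^3 - 497x^2 - (35/2)x
Δ θ (Δ ∇ + Δ θ) f = -2100x^4 - 8680x^3 - 13440x^2 - 10094x - 5789/2
(Δ ∇ + Δ θ) (Δ ∇ + Δ θ) f = -2100x^4 - 10360x^3 - 16800x^2 - 12614x - 7903/2
∇ (Δ ∇ + Δ θ) (Δ ∇ + Δ θ) f = -8400x^3 - 18480x^2 - 10920x - 4074
Δ ∇ (Δ ∇ + Δ θ) (Δ ∇ + Δ θ) f = -25200x^2 - 62160x - 37800
θ (Δ ∇ + Δ θ) (Δ ∇ + Δ θ) f = -8400x^4 - 31080x^3 - 33600x^2 - 12614x
Δ θ (Δ ∇ + Δ θ) (Δ ∇ + Δ θ) f = -33600x^3 - 143640x^2 - 194040x - 85694
(Δ ∇ + Δ θ) (Δ ∇ + Δ θ) (Δ ∇ + Δ θ) f = -33600x^3 - 168840x^2 - 256200x - 123494
S_{-1} (Δ ∇ + Δ θ)^3 f = 33600x^3 - 168840x^2 + 256200x - 123494
(-S_{-1}) (Δ ∇ + Δ θ)^3 f = -33600x^3 + 168840x^2 - 256200x + 123494
S_{-1} (-S_{-1}) (Δ ∇ + Δ θ)^3 f = 33600x^3 + 168840x^2 + 256200x + 123494
(-S_{-1}) (-S_{-1}) (Δ ∇ + Δ θ)^3 f = -33600x^3 - 168840x^2 - 256200x - 123494
S_{-3/2} (-S_{-1})^2 (Δ ∇ + Δ θ)^3 f = 113400x^3 - 379890x^2 + 384300x - 123494
E_{1} S_{-3/2} (-S_{-1})^2 (Δ ∇ + Δ θ)^3 f = 113400x^3 - 39690x^2 - 35280x - 5684
Δ E_{1} S_{-3/2} (-S_{-1})^2 (Δ ∇ + Δ θ)^3 f = 340200x^2 + 260820x + 38430
(-(Δ E_{1} S_{-3/2})) (-S_{-1})^2 (Δ ∇ + Δ θ)^3 f = -340200x^2 - 260820x - 38430


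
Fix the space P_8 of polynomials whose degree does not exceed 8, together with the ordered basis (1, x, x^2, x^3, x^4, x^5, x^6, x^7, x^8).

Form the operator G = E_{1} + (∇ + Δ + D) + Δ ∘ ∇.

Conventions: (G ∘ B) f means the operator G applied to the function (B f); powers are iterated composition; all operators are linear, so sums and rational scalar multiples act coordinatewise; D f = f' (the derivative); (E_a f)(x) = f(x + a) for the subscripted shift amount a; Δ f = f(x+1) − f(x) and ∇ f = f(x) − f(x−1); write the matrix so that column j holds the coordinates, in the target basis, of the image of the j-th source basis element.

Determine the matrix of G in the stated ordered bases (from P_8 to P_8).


the matrix is [[1, 4, 3, 3, 3, 3, 3, 3, 3]; [0, 1, 8, 9, 12, 15, 18, 21, 24]; [0, 0, 1, 12, 18, 30, 45, 63, 84]; [0, 0, 0, 1, 16, 30, 60, 105, 168]; [0, 0, 0, 0, 1, 20, 45, 105, 210]; [0, 0, 0, 0, 0, 1, 24, 63, 168]; [0, 0, 0, 0, 0, 0, 1, 28, 84]; [0, 0, 0, 0, 0, 0, 0, 1, 32]; [0, 0, 0, 0, 0, 0, 0, 0, 1]] (rows listed top to bottom)

image of 1: 1
image of x: x + 4
image of x^2: x^2 + 8x + 3
image of x^3: x^3 + 12x^2 + 9x + 3
image of x^4: x^4 + 16x^3 + 18x^2 + 12x + 3
image of x^5: x^5 + 20x^4 + 30x^3 + 30x^2 + 15x + 3
image of x^6: x^6 + 24x^5 + 45x^4 + 60x^3 + 45x^2 + 18x + 3
image of x^7: x^7 + 28x^6 + 63x^5 + 105x^4 + 105x^3 + 63x^2 + 21x + 3
image of x^8: x^8 + 32x^7 + 84x^6 + 168x^5 + 210x^4 + 168x^3 + 84x^2 + 24x + 3
each image's coordinates form column j of the matrix


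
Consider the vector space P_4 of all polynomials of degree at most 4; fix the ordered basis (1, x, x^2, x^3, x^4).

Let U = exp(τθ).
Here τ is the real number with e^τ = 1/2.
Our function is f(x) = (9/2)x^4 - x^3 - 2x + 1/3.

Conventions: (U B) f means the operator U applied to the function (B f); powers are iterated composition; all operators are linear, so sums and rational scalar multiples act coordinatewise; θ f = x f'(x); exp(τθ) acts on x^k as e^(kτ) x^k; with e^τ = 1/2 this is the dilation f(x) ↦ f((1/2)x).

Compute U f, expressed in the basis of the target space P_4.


the result is g(x) = (9/32)x^4 - (1/8)x^3 - x + 1/3

exp(τθ) x^k = e^(kτ) x^k; with e^τ = 1/2 this sends x^k to (1/2)^k x^k
x ↦ 1/2 x
x^3 ↦ 1/8 x^3
x^4 ↦ 1/16 x^4
applying this coordinatewise to f: exp(τθ) f = (9/32)x^4 - (1/8)x^3 - x + 1/3


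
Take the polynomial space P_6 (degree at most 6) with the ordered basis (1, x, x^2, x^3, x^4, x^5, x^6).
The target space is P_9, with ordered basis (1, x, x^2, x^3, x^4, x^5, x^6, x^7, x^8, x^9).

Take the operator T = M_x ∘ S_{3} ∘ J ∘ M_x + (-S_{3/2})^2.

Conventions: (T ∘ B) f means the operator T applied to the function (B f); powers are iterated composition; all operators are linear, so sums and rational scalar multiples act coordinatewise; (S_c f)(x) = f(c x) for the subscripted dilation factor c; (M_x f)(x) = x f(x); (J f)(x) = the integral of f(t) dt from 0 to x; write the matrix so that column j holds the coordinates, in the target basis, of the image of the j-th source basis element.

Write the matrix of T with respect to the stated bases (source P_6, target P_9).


image of 1: (9/2)x^3 + 1
image of x: 9x^4 + (9/4)x
image of x^2: (81/4)x^5 + (81/16)x^2
image of x^3: (243/5)x^6 + (729/64)x^3
image of x^4: (243/2)x^7 + (6561/256)x^4
image of x^5: (2187/7)x^8 + (59049/1024)x^5
image of x^6: (6561/8)x^9 + (531441/4096)x^6
each image's coordinates form column j of the matrix

the matrix is [[1, 0, 0, 0, 0, 0, 0]; [0, 9/4, 0, 0, 0, 0, 0]; [0, 0, 81/16, 0, 0, 0, 0]; [9/2, 0, 0, 729/64, 0, 0, 0]; [0, 9, 0, 0, 6561/256, 0, 0]; [0, 0, 81/4, 0, 0, 59049/1024, 0]; [0, 0, 0, 243/5, 0, 0, 531441/4096]; [0, 0, 0, 0, 243/2, 0, 0]; [0, 0, 0, 0, 0, 2187/7, 0]; [0, 0, 0, 0, 0, 0, 6561/8]] (rows listed top to bottom)


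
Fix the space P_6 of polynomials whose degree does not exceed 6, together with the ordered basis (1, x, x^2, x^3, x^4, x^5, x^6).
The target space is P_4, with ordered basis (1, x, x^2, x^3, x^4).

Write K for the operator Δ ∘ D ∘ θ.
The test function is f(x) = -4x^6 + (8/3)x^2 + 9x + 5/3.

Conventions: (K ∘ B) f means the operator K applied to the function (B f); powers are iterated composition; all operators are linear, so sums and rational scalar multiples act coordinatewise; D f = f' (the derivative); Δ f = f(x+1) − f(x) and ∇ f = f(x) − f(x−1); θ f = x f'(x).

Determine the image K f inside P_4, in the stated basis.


the image equals g(x) = -720x^4 - 1440x^3 - 1440x^2 - 720x - 400/3

θ f = -24x^6 + (16/3)x^2 + 9x
D θ f = -144x^5 + (32/3)x + 9
Δ D θ f = -720x^4 - 1440x^3 - 1440x^2 - 720x - 400/3


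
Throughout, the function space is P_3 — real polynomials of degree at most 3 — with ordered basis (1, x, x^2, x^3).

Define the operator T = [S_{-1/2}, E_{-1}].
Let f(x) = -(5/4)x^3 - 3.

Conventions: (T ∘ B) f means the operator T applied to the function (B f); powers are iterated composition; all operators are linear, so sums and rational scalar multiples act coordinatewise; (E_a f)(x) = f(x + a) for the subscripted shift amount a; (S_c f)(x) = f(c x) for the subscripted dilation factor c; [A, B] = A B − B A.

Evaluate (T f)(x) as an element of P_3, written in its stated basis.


the image equals g(x) = (45/32)x^2 + (45/32)x + 45/32

E_{-1} f = -(5/4)x^3 + (15/4)x^2 - (15/4)x - 7/4
S_{-1/2} E_{-1} f = (5/32)x^3 + (15/16)x^2 + (15/8)x - 7/4
S_{-1/2} f = (5/32)x^3 - 3
E_{-1} S_{-1/2} f = (5/32)x^3 - (15/32)x^2 + (15/32)x - 101/32
[S_{-1/2}, E_{-1}] f = (45/32)x^2 + (45/32)x + 45/32


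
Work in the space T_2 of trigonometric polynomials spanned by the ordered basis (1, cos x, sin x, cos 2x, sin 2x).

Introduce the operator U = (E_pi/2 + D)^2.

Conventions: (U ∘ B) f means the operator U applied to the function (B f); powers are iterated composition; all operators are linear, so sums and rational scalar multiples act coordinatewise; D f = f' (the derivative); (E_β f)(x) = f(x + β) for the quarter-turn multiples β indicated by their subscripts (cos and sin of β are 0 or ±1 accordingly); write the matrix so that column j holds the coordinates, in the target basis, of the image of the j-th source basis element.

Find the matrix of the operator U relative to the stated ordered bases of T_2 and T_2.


the matrix is [[1, 0, 0, 0, 0]; [0, -4, 0, 0, 0]; [0, 0, -4, 0, 0]; [0, 0, 0, -3, -4]; [0, 0, 0, 4, -3]] (rows listed top to bottom)

image of 1: 1
image of cos x: -4cos x
image of sin x: -4sin x
image of cos 2x: -3cos 2x + 4sin 2x
image of sin 2x: -4cos 2x - 3sin 2x
each image's coordinates form column j of the matrix


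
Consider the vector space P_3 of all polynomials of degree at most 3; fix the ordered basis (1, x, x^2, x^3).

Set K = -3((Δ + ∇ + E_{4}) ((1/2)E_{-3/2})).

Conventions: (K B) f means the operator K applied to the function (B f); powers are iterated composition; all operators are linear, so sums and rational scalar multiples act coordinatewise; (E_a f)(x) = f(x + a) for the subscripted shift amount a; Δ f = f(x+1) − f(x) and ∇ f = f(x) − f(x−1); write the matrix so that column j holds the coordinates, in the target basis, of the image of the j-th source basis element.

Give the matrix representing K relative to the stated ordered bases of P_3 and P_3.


the matrix is [[-3/2, -27/4, -3/8, -747/16]; [0, -3/2, -27/2, -9/8]; [0, 0, -3/2, -81/4]; [0, 0, 0, -3/2]] (rows listed top to bottom)

image of 1: -3/2
image of x: -(3/2)x - 27/4
image of x^2: -(3/2)x^2 - (27/2)x - 3/8
image of x^3: -(3/2)x^3 - (81/4)x^2 - (9/8)x - 747/16
each image's coordinates form column j of the matrix


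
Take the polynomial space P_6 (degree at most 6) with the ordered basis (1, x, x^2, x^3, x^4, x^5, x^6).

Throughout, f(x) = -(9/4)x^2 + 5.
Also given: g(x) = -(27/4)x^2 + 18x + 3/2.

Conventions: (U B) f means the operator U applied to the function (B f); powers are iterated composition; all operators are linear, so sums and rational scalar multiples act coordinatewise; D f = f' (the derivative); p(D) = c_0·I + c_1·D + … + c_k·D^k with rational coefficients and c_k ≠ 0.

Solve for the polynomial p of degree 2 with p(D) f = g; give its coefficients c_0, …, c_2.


D^0 f = -(9/4)x^2 + 5
D^1 f = -(9/2)x
D^2 f = -9/2
matching coefficients of g against c_0 f + c_1 Df + … from the top degree down determines the c_i
solution: c_0 = 3, c_1 = -4, c_2 = 3

c_0 = 3, c_1 = -4, c_2 = 3


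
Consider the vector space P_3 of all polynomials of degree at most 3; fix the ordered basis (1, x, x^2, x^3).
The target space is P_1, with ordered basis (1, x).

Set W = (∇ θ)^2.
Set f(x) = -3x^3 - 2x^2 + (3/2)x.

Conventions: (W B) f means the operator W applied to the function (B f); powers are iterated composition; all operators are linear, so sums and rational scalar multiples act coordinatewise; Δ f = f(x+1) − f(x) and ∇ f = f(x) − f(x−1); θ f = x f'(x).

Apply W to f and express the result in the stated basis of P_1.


θ f = -9x^3 - 4x^2 + (3/2)x
∇ θ f = -27x^2 + 19x - 7/2
θ (∇ θ) f = -54x^2 + 19x
∇ θ (∇ θ) f = -108x + 73

the result is g(x) = -108x + 73


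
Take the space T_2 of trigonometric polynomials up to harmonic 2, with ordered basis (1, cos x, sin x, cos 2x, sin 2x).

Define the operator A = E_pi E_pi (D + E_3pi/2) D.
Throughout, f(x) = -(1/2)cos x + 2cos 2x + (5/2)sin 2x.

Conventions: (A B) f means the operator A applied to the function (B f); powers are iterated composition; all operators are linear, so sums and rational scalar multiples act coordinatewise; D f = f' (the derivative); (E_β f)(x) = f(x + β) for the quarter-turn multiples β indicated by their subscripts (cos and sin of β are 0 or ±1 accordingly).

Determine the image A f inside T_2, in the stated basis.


the image equals g(x) = -13cos 2x - 6sin 2x

D f = (1/2)sin x + 5cos 2x - 4sin 2x
D D f = (1/2)cos x - 8cos 2x - 10sin 2x
E_3pi/2 D f = -(1/2)cos x - 5cos 2x + 4sin 2x
(D + E_3pi/2) D f = -13cos 2x - 6sin 2x
E_pi (D + E_3pi/2) D f = -13cos 2x - 6sin 2x
E_pi E_pi (D + E_3pi/2) D f = -13cos 2x - 6sin 2x


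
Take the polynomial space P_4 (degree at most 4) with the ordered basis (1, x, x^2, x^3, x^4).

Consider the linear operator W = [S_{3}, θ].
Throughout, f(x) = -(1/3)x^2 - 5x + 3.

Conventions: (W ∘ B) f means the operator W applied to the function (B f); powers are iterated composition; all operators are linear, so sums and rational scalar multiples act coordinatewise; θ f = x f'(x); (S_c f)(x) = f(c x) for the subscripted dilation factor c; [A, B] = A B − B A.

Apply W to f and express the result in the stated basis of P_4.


the image equals g(x) = 0

θ f = -(2/3)x^2 - 5x
S_{3} θ f = -6x^2 - 15x
S_{3} f = -3x^2 - 15x + 3
θ S_{3} f = -6x^2 - 15x
[S_{3}, θ] f = 0


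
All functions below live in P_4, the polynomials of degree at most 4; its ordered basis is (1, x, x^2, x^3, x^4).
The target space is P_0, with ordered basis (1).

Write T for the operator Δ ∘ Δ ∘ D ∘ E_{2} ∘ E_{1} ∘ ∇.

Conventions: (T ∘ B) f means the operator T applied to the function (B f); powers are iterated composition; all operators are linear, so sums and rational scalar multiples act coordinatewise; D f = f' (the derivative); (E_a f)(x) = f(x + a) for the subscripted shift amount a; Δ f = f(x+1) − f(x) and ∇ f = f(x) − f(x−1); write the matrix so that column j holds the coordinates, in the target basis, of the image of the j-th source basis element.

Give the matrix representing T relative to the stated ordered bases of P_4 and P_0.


the matrix is [[0, 0, 0, 0, 24]] (rows listed top to bottom)

image of 1: 0
image of x: 0
image of x^2: 0
image of x^3: 0
image of x^4: 24
each image's coordinates form column j of the matrix


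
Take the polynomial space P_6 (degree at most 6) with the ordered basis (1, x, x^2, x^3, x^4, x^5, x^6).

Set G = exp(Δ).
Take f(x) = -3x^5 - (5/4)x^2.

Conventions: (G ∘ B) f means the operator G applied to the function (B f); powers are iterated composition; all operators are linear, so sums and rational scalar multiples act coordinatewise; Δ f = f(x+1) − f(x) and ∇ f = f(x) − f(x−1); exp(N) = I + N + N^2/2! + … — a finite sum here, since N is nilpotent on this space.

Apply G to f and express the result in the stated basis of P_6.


the result is g(x) = -3x^5 - 15x^4 - 60x^3 - (605/4)x^2 - (455/2)x - 317/2

order-1 term: -15x^4 - 30x^3 - 30x^2 - (35/2)x - 17/4
order-2 term: -30x^3 - 90x^2 - 105x - 185/4
order-3 term: -30x^2 - 90x - 75
order-4 term: -15x - 30
order-5 term: -3
the series for exp(Δ) f terminates at order 5
exp(Δ) f = -3x^5 - 15x^4 - 60x^3 - (605/4)x^2 - (455/2)x - 317/2


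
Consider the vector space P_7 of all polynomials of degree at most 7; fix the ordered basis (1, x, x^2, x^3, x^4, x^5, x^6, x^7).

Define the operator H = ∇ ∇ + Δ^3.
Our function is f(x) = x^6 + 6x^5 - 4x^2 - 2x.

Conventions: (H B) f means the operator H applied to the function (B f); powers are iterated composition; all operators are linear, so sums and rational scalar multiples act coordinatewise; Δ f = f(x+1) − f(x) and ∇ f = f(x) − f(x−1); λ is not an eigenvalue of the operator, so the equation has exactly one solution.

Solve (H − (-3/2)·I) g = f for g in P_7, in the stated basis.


the image equals g(x) = (2/3)x^6 + 4x^5 - (40/3)x^4 - (160/3)x^3 - (688/3)x^2 - (2324/3)x + 488/3

write g with unknown coordinates in the stated basis and equate coefficients in (H − (-3/2)·I) g = f
solving from the highest basis element down gives g = (2/3)x^6 + 4x^5 - (40/3)x^4 - (160/3)x^3 - (688/3)x^2 - (2324/3)x + 488/3
check: H g = 20x^4 + 80x^3 + 340x^2 + 1160x - 244
so H g − (-3/2)·g = x^6 + 6x^5 - 4x^2 - 2x = f ✓


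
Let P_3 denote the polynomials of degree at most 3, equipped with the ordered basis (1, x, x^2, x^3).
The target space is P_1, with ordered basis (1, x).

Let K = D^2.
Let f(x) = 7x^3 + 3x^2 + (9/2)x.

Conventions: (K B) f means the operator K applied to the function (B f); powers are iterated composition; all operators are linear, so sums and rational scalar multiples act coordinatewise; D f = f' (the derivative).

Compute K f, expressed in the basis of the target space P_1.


the result is g(x) = 42x + 6

D f = 21x^2 + 6x + 9/2
D D f = 42x + 6


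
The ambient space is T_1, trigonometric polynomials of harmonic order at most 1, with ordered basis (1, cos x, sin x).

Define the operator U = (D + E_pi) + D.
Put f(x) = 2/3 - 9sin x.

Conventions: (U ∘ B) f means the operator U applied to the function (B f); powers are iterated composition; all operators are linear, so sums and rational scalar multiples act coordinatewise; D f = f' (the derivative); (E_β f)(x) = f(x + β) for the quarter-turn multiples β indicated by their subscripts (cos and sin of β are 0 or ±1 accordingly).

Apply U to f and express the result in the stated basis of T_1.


D f = -9cos x
E_pi f = 2/3 + 9sin x
(D + E_pi) f = 2/3 - 9cos x + 9sin x
D f = -9cos x
((D + E_pi) + D) f = 2/3 - 18cos x + 9sin x

the result is g(x) = 2/3 - 18cos x + 9sin x


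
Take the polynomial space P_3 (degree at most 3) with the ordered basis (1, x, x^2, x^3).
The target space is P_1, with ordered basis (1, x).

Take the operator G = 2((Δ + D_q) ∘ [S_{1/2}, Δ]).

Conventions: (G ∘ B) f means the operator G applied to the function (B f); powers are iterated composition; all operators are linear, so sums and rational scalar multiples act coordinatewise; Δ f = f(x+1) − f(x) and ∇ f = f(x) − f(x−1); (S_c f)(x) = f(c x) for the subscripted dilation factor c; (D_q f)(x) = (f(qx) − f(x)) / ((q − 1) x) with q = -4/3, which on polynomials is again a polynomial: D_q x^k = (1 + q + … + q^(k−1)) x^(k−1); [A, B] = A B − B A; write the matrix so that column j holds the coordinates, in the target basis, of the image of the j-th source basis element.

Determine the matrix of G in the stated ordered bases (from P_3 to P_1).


the matrix is [[0, 0, 2, 21/4]; [0, 0, 0, 5/4]] (rows listed top to bottom)

image of 1: 0
image of x: 0
image of x^2: 2
image of x^3: (5/4)x + 21/4
each image's coordinates form column j of the matrix


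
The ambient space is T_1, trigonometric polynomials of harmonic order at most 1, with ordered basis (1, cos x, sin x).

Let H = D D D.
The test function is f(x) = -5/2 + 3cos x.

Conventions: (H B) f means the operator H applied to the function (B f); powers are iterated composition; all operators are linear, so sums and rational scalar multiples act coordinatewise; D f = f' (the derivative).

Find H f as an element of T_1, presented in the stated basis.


D f = -3sin x
D D f = -3cos x
D D D f = 3sin x

g(x) = 3sin x


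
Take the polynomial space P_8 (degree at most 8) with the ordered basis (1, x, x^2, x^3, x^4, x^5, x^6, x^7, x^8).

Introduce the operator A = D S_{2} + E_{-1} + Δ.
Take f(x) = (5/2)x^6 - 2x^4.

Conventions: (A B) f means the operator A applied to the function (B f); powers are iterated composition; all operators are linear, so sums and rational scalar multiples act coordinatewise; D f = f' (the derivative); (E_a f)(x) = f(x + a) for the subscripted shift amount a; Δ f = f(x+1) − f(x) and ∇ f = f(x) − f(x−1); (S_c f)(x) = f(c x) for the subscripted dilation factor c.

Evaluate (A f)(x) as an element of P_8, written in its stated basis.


S_{2} f = 160x^6 - 32x^4
D S_{2} f = 960x^5 - 128x^3
E_{-1} f = (5/2)x^6 - 15x^5 + (71/2)x^4 - 42x^3 + (51/2)x^2 - 7x + 1/2
Δ f = 15x^5 + (75/2)x^4 + 42x^3 + (51/2)x^2 + 7x + 1/2
(D S_{2} + E_{-1} + Δ) f = (5/2)x^6 + 960x^5 + 73x^4 - 128x^3 + 51x^2 + 1

the result is g(x) = (5/2)x^6 + 960x^5 + 73x^4 - 128x^3 + 51x^2 + 1


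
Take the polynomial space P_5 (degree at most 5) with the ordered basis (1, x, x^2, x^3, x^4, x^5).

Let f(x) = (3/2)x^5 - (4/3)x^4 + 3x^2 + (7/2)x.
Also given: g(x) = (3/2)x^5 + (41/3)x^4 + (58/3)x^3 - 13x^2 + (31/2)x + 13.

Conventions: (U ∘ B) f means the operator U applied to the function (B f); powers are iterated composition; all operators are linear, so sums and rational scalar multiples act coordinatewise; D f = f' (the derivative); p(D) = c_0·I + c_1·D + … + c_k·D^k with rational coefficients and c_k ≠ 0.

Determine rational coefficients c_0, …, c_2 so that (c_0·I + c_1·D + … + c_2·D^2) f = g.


D^0 f = (3/2)x^5 - (4/3)x^4 + 3x^2 + (7/2)x
D^1 f = (15/2)x^4 - (16/3)x^3 + 6x + 7/2
D^2 f = 30x^3 - 16x^2 + 6
matching coefficients of g against c_0 f + c_1 Df + … from the top degree down determines the c_i
solution: c_0 = 1, c_1 = 2, c_2 = 1

p(D) = I + 2·D + D^2, i.e. c_0 = 1, c_1 = 2, c_2 = 1
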